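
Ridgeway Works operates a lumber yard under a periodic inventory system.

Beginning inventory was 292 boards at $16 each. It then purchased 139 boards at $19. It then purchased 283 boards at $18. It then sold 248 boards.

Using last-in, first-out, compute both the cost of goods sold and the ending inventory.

COGS = $4,464; ending inventory = $7,943

Sale 1 (248) [LIFO — newest first]: 248 @ $18 = $4,464
Ending inventory: 292 @ $16 + 139 @ $19 + 35 @ $18 = $7,943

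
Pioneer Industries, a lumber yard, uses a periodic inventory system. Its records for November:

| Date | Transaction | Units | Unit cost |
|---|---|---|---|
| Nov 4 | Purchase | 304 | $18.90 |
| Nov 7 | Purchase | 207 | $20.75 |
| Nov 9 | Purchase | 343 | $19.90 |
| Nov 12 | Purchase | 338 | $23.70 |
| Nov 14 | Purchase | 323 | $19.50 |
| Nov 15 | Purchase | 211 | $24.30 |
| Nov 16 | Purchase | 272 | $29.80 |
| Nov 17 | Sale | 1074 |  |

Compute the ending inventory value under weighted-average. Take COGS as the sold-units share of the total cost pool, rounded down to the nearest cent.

Nov 17, sell 1074: 1074/1998 × $44,408.55 → $23,871.26
Ending inventory (cost pool remaining) = $20,537.29

Ending inventory = $20,537.29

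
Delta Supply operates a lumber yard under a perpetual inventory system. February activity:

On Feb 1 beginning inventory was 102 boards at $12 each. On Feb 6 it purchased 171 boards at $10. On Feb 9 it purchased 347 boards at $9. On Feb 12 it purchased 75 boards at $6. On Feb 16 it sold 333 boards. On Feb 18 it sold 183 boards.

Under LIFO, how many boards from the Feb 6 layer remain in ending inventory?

Feb 16, 333 sold [LIFO — newest first]: 75 @ $6 + 258 @ $9 = $2,772
Feb 18, 183 sold [LIFO — newest first]: 89 @ $9 + 94 @ $10 = $1,741
Total COGS = $2,772 + $1,741 = $4,513
Ending inventory: 102 @ $12 + 77 @ $10 = $1,994

77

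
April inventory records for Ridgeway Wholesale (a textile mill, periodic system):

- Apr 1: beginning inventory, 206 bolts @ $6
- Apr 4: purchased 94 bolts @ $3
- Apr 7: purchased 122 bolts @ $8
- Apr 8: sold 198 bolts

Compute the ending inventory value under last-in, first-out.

Apr 8, 198 sold [LIFO — newest first]: 122 @ $8 + 76 @ $3 = $1,204
Ending inventory: 206 @ $6 + 18 @ $3 = $1,290
Check: goods available $2,494 = COGS $1,204 + ending $1,290

Ending inventory = $1,290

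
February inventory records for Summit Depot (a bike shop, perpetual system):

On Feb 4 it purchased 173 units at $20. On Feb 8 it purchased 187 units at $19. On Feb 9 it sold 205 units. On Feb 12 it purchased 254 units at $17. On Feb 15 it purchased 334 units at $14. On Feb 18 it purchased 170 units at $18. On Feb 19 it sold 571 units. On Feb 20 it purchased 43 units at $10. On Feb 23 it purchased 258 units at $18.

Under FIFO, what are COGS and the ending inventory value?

Feb 9, 205 sold [FIFO — oldest first]: 173 @ $20 + 32 @ $19 = $4,068
Feb 19, 571 sold [FIFO — oldest first]: 155 @ $19 + 254 @ $17 + 162 @ $14 = $9,531
Total COGS = $4,068 + $9,531 = $13,599
Ending inventory: 172 @ $14 + 170 @ $18 + 43 @ $10 + 258 @ $18 = $10,542
Check: goods available $24,141 = COGS $13,599 + ending $10,542

COGS = $13,599; ending inventory = $10,542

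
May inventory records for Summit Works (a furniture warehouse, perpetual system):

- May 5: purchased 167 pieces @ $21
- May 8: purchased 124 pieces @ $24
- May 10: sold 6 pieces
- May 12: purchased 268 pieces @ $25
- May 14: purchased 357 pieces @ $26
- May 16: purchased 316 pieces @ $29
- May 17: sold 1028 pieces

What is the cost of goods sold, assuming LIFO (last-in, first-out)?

COGS = $27,378

May 10, 6 sold [LIFO — newest first]: 6 @ $24 = $144
May 17, 1028 sold [LIFO — newest first]: 316 @ $29 + 357 @ $26 + 268 @ $25 + 87 @ $24 = $27,234
Total COGS = $144 + $27,234 = $27,378
Ending inventory: 167 @ $21 + 31 @ $24 = $4,251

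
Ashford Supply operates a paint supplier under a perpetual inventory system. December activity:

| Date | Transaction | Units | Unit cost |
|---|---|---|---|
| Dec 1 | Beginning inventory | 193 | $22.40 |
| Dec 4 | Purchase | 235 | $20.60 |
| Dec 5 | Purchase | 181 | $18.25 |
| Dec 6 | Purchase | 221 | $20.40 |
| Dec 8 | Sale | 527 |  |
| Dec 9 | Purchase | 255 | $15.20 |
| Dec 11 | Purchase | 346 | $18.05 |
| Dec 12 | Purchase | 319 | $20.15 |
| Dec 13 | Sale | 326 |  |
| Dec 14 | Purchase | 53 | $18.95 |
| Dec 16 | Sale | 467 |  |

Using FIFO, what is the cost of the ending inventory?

Dec 8, 527 sold [FIFO — oldest first]: 193 @ $22.40 + 235 @ $20.60 + 99 @ $18.25 = $10,970.95
Dec 13, 326 sold [FIFO — oldest first]: 82 @ $18.25 + 221 @ $20.40 + 23 @ $15.20 = $6,354.50
Dec 16, 467 sold [FIFO — oldest first]: 232 @ $15.20 + 235 @ $18.05 = $7,768.15
Total COGS = $10,970.95 + $6,354.50 + $7,768.15 = $25,093.60
Ending inventory: 111 @ $18.05 + 319 @ $20.15 + 53 @ $18.95 = $9,435.75

Ending inventory = $9,435.75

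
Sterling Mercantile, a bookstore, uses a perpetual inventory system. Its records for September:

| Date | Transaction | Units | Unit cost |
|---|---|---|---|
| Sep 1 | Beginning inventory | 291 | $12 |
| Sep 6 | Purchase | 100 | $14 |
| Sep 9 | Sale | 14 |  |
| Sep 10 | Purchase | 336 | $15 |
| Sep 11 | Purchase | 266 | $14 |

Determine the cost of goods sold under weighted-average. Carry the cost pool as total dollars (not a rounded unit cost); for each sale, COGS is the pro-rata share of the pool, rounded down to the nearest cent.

COGS = $175.16

After Sep 1: 291 on hand, pool $3,492.00 (≈ $12.0000 each)
After Sep 6: 391 on hand, pool $4,892.00 (≈ $12.5115 each)
Sep 9, sell 14: 14/391 × $4,892.00 → $175.16
After Sep 10: 713 on hand, pool $9,756.84 (≈ $13.6842 each)
After Sep 11: 979 on hand, pool $13,480.84 (≈ $13.7700 each)
Ending inventory (cost pool remaining) = $13,480.84
Check: goods available $13,656.00 = COGS $175.16 + ending $13,480.84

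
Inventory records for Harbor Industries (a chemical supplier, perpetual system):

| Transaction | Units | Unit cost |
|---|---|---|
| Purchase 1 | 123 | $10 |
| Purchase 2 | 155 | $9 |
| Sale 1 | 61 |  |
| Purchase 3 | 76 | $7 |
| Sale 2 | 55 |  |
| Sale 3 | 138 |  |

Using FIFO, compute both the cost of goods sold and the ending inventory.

Sale 1 (61) [FIFO — oldest first]: 61 @ $10 = $610
Sale 2 (55) [FIFO — oldest first]: 55 @ $10 = $550
Sale 3 (138) [FIFO — oldest first]: 7 @ $10 + 131 @ $9 = $1,249
Total COGS = $610 + $550 + $1,249 = $2,409
Ending inventory: 24 @ $9 + 76 @ $7 = $748

COGS = $2,409; ending inventory = $748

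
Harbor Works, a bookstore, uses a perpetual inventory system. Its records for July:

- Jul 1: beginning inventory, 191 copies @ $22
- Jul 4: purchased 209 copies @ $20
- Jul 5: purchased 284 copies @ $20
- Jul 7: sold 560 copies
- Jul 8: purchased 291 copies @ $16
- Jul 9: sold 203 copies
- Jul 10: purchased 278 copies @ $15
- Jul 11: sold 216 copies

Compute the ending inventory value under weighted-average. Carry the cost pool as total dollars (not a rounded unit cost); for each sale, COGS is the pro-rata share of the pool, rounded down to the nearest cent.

After Jul 1: 191 on hand, pool $4,202.00 (≈ $22.0000 each)
After Jul 4: 400 on hand, pool $8,382.00 (≈ $20.9550 each)
After Jul 5: 684 on hand, pool $14,062.00 (≈ $20.5585 each)
Jul 7, sell 560: 560/684 × $14,062.00 → $11,512.74
After Jul 8: 415 on hand, pool $7,205.26 (≈ $17.3621 each)
Jul 9, sell 203: 203/415 × $7,205.26 → $3,524.50
After Jul 10: 490 on hand, pool $7,850.76 (≈ $16.0220 each)
Jul 11, sell 216: 216/490 × $7,850.76 → $3,460.74
Total COGS = $11,512.74 + $3,524.50 + $3,460.74 = $18,497.98
Ending inventory (cost pool remaining) = $4,390.02
Check: goods available $22,888.00 = COGS $18,497.98 + ending $4,390.02

Ending inventory = $4,390.02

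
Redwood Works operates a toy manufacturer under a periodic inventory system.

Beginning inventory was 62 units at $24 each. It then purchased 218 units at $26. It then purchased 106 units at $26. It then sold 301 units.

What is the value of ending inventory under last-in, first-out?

Sale 1 (301) [LIFO — newest first]: 106 @ $26 + 195 @ $26 = $7,826
Ending inventory: 62 @ $24 + 23 @ $26 = $2,086

Ending inventory = $2,086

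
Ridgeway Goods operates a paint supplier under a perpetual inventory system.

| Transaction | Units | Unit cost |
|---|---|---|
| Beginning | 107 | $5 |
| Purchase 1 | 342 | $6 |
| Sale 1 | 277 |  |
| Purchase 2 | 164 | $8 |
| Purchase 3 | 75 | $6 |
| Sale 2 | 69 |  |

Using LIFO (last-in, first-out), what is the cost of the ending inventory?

Sale 1 (277) [LIFO — newest first]: 277 @ $6 = $1,662
Sale 2 (69) [LIFO — newest first]: 69 @ $6 = $414
Total COGS = $1,662 + $414 = $2,076
Ending inventory: 107 @ $5 + 65 @ $6 + 164 @ $8 + 6 @ $6 = $2,273

Ending inventory = $2,273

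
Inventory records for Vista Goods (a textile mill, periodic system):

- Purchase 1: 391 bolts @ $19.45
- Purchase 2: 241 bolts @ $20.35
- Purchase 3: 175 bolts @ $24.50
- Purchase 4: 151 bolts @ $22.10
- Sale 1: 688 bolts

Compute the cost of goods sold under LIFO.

Sale 1 (688) [LIFO — newest first]: 151 @ $22.10 + 175 @ $24.50 + 241 @ $20.35 + 121 @ $19.45 = $14,882.40
Ending inventory: 270 @ $19.45 = $5,251.50

COGS = $14,882.40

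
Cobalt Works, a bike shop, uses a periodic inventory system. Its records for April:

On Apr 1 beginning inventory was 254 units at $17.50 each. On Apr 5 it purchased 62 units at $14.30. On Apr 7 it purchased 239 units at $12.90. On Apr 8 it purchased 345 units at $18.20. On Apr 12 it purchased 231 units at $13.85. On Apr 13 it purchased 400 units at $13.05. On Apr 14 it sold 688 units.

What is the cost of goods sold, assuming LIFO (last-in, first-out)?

COGS = $9,456.75

Apr 14, 688 sold [LIFO — newest first]: 400 @ $13.05 + 231 @ $13.85 + 57 @ $18.20 = $9,456.75
Ending inventory: 254 @ $17.50 + 62 @ $14.30 + 239 @ $12.90 + 288 @ $18.20 = $13,656.30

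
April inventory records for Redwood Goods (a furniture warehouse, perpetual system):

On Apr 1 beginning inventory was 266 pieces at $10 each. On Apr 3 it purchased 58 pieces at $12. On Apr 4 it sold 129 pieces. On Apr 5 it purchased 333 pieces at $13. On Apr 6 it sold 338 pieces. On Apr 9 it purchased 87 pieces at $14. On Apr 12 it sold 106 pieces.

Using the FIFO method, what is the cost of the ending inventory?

Ending inventory = $2,310

Apr 4, 129 sold [FIFO — oldest first]: 129 @ $10 = $1,290
Apr 6, 338 sold [FIFO — oldest first]: 137 @ $10 + 58 @ $12 + 143 @ $13 = $3,925
Apr 12, 106 sold [FIFO — oldest first]: 106 @ $13 = $1,378
Total COGS = $1,290 + $3,925 + $1,378 = $6,593
Ending inventory: 84 @ $13 + 87 @ $14 = $2,310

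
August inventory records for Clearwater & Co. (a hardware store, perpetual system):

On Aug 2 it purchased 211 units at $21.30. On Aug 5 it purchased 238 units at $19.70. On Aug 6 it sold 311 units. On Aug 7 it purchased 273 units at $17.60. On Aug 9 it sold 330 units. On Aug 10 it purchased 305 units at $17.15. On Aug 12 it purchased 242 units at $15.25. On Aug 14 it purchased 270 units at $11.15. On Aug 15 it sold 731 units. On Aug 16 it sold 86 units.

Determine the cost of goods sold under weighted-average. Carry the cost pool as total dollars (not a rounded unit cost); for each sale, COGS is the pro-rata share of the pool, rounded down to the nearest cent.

After Aug 2: 211 on hand, pool $4,494.30 (≈ $21.3000 each)
After Aug 5: 449 on hand, pool $9,182.90 (≈ $20.4519 each)
Aug 6, sell 311: 311/449 × $9,182.90 → $6,360.53
After Aug 7: 411 on hand, pool $7,627.17 (≈ $18.5576 each)
Aug 9, sell 330: 330/411 × $7,627.17 → $6,124.00
After Aug 10: 386 on hand, pool $6,733.92 (≈ $17.4454 each)
After Aug 12: 628 on hand, pool $10,424.42 (≈ $16.5994 each)
After Aug 14: 898 on hand, pool $13,434.92 (≈ $14.9609 each)
Aug 15, sell 731: 731/898 × $13,434.92 → $10,936.44
Aug 16, sell 86: 86/167 × $2,498.48 → $1,286.64
Total COGS = $6,360.53 + $6,124.00 + $10,936.44 + $1,286.64 = $24,707.61
Ending inventory (cost pool remaining) = $1,211.84
Check: goods available $25,919.45 = COGS $24,707.61 + ending $1,211.84

COGS = $24,707.61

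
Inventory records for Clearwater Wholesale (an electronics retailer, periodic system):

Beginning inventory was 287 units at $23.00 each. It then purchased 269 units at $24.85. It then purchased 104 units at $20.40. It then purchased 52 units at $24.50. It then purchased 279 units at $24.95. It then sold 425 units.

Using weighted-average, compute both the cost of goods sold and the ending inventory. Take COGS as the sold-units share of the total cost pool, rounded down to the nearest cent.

COGS = $10,139.23; ending inventory = $13,503.07

Sale 1, sell 425: 425/991 × $23,642.30 → $10,139.23
Ending inventory (cost pool remaining) = $13,503.07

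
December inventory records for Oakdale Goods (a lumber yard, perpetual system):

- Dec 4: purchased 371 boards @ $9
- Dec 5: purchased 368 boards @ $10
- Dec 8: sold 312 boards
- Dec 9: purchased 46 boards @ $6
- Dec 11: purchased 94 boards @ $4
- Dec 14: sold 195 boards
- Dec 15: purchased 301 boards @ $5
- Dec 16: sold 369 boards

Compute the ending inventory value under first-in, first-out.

Dec 8, 312 sold [FIFO — oldest first]: 312 @ $9 = $2,808
Dec 14, 195 sold [FIFO — oldest first]: 59 @ $9 + 136 @ $10 = $1,891
Dec 16, 369 sold [FIFO — oldest first]: 232 @ $10 + 46 @ $6 + 91 @ $4 = $2,960
Total COGS = $2,808 + $1,891 + $2,960 = $7,659
Ending inventory: 3 @ $4 + 301 @ $5 = $1,517
Check: goods available $9,176 = COGS $7,659 + ending $1,517

Ending inventory = $1,517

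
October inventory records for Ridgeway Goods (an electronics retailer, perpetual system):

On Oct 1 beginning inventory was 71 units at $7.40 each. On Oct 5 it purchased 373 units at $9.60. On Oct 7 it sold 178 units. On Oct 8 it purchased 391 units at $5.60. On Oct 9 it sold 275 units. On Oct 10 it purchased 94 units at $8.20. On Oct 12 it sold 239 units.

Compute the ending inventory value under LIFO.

Ending inventory = $2,119.00

Oct 7, 178 sold [LIFO — newest first]: 178 @ $9.60 = $1,708.80
Oct 9, 275 sold [LIFO — newest first]: 275 @ $5.60 = $1,540.00
Oct 12, 239 sold [LIFO — newest first]: 94 @ $8.20 + 116 @ $5.60 + 29 @ $9.60 = $1,698.80
Total COGS = $1,708.80 + $1,540.00 + $1,698.80 = $4,947.60
Ending inventory: 71 @ $7.40 + 166 @ $9.60 = $2,119.00
Check: goods available $7,066.60 = COGS $4,947.60 + ending $2,119.00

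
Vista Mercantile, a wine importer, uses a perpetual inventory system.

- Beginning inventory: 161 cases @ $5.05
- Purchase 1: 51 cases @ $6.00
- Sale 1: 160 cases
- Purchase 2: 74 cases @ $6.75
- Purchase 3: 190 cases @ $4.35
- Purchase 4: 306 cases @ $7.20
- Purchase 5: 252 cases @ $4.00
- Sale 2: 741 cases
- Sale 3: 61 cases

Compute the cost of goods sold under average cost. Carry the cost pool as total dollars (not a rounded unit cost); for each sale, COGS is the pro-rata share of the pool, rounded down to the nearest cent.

After Beginning: 161 on hand, pool $813.05 (≈ $5.0500 each)
After Purchase 1: 212 on hand, pool $1,119.05 (≈ $5.2785 each)
Sale 1, sell 160: 160/212 × $1,119.05 → $844.56
After Purchase 2: 126 on hand, pool $773.99 (≈ $6.1428 each)
After Purchase 3: 316 on hand, pool $1,600.49 (≈ $5.0648 each)
After Purchase 4: 622 on hand, pool $3,803.69 (≈ $6.1153 each)
After Purchase 5: 874 on hand, pool $4,811.69 (≈ $5.5054 each)
Sale 2, sell 741: 741/874 × $4,811.69 → $4,079.47
Sale 3, sell 61: 61/133 × $732.22 → $335.83
Total COGS = $844.56 + $4,079.47 + $335.83 = $5,259.86
Ending inventory (cost pool remaining) = $396.39

COGS = $5,259.86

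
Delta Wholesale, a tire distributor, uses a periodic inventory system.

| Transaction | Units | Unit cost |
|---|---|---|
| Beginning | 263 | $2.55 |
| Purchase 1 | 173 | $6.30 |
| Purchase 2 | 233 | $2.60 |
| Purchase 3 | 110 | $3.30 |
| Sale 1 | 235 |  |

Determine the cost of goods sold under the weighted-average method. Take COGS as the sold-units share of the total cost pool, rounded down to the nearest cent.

COGS = $823.35

Sale 1, sell 235: 235/779 × $2,729.35 → $823.35
Ending inventory (cost pool remaining) = $1,906.00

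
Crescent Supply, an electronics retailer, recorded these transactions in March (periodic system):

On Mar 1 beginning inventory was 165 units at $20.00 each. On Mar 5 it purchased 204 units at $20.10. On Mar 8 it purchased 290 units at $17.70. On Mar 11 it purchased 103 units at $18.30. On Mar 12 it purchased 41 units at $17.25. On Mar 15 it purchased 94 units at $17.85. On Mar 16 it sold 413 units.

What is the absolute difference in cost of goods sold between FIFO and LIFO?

FIFO COGS: 165 @ $20.00 + 204 @ $20.10 + 44 @ $17.70 = $8,179.20
LIFO COGS: 94 @ $17.85 + 41 @ $17.25 + 103 @ $18.30 + 175 @ $17.70 = $7,367.55
Difference = |$8,179.20 − $7,367.55| = $811.65

$811.65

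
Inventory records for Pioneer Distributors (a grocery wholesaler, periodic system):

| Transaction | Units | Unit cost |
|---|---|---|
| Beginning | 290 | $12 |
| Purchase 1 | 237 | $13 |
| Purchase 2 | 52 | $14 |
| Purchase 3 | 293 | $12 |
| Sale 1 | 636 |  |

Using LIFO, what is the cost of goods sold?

COGS = $7,973

Sale 1 (636) [LIFO — newest first]: 293 @ $12 + 52 @ $14 + 237 @ $13 + 54 @ $12 = $7,973
Ending inventory: 236 @ $12 = $2,832
Check: goods available $10,805 = COGS $7,973 + ending $2,832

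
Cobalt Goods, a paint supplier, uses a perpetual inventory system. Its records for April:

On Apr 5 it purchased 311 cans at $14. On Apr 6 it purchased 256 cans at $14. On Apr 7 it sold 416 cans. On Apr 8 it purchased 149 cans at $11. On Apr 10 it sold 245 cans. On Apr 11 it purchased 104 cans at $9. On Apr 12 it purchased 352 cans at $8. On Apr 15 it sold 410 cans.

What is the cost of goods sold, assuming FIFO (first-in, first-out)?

COGS = $12,521

Apr 7, 416 sold [FIFO — oldest first]: 311 @ $14 + 105 @ $14 = $5,824
Apr 10, 245 sold [FIFO — oldest first]: 151 @ $14 + 94 @ $11 = $3,148
Apr 15, 410 sold [FIFO — oldest first]: 55 @ $11 + 104 @ $9 + 251 @ $8 = $3,549
Total COGS = $5,824 + $3,148 + $3,549 = $12,521
Ending inventory: 101 @ $8 = $808
Check: goods available $13,329 = COGS $12,521 + ending $808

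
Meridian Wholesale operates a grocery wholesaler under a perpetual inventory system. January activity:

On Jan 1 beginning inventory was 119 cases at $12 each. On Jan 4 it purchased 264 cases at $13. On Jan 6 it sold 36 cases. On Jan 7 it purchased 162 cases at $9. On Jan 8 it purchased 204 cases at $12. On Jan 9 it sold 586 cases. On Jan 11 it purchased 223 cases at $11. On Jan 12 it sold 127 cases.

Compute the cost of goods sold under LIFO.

Jan 6, 36 sold [LIFO — newest first]: 36 @ $13 = $468
Jan 9, 586 sold [LIFO — newest first]: 204 @ $12 + 162 @ $9 + 220 @ $13 = $6,766
Jan 12, 127 sold [LIFO — newest first]: 127 @ $11 = $1,397
Total COGS = $468 + $6,766 + $1,397 = $8,631
Ending inventory: 119 @ $12 + 8 @ $13 + 96 @ $11 = $2,588

COGS = $8,631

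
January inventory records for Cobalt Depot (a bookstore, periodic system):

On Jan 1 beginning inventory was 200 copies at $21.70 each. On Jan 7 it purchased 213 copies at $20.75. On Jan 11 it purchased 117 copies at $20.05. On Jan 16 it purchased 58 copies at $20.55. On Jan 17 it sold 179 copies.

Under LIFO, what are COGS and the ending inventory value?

COGS = $3,620.75; ending inventory = $8,676.75

Jan 17, 179 sold [LIFO — newest first]: 58 @ $20.55 + 117 @ $20.05 + 4 @ $20.75 = $3,620.75
Ending inventory: 200 @ $21.70 + 209 @ $20.75 = $8,676.75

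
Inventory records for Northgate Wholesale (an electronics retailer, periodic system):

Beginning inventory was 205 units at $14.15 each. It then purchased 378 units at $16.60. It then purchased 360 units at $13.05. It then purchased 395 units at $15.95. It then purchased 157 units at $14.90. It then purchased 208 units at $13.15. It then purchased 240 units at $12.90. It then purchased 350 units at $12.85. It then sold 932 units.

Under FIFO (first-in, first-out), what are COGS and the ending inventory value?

Sale 1 (932) [FIFO — oldest first]: 205 @ $14.15 + 378 @ $16.60 + 349 @ $13.05 = $13,730.00
Ending inventory: 11 @ $13.05 + 395 @ $15.95 + 157 @ $14.90 + 208 @ $13.15 + 240 @ $12.90 + 350 @ $12.85 = $19,111.80

COGS = $13,730.00; ending inventory = $19,111.80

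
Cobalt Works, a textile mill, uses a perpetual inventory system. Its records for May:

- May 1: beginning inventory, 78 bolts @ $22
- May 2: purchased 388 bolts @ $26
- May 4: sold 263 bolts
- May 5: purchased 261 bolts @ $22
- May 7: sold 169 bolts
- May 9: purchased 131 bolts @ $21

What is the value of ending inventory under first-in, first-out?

Ending inventory = $9,377

May 4, 263 sold [FIFO — oldest first]: 78 @ $22 + 185 @ $26 = $6,526
May 7, 169 sold [FIFO — oldest first]: 169 @ $26 = $4,394
Total COGS = $6,526 + $4,394 = $10,920
Ending inventory: 34 @ $26 + 261 @ $22 + 131 @ $21 = $9,377
Check: goods available $20,297 = COGS $10,920 + ending $9,377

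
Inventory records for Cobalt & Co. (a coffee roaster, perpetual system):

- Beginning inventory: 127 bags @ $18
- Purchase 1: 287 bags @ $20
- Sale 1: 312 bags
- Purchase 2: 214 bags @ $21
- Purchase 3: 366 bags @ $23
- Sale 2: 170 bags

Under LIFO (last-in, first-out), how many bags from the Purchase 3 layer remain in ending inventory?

196

Sale 1 (312) [LIFO — newest first]: 287 @ $20 + 25 @ $18 = $6,190
Sale 2 (170) [LIFO — newest first]: 170 @ $23 = $3,910
Total COGS = $6,190 + $3,910 = $10,100
Ending inventory: 102 @ $18 + 214 @ $21 + 196 @ $23 = $10,838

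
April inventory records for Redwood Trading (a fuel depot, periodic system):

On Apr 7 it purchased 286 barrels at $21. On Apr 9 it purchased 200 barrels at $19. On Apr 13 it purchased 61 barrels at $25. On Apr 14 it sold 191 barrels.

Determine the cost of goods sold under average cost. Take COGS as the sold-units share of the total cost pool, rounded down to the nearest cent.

Apr 14, sell 191: 191/547 × $11,331.00 → $3,956.52
Ending inventory (cost pool remaining) = $7,374.48
Check: goods available $11,331.00 = COGS $3,956.52 + ending $7,374.48

COGS = $3,956.52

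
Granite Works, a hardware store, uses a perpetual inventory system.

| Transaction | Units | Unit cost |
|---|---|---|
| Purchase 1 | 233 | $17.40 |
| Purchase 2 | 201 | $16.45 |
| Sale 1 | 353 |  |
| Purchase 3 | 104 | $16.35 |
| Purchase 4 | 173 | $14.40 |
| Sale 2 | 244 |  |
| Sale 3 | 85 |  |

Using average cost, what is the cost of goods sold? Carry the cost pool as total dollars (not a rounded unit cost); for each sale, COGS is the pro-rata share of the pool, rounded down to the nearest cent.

After Purchase 1: 233 on hand, pool $4,054.20 (≈ $17.4000 each)
After Purchase 2: 434 on hand, pool $7,360.65 (≈ $16.9600 each)
Sale 1, sell 353: 353/434 × $7,360.65 → $5,986.88
After Purchase 3: 185 on hand, pool $3,074.17 (≈ $16.6171 each)
After Purchase 4: 358 on hand, pool $5,565.37 (≈ $15.5457 each)
Sale 2, sell 244: 244/358 × $5,565.37 → $3,793.15
Sale 3, sell 85: 85/114 × $1,772.22 → $1,321.39
Total COGS = $5,986.88 + $3,793.15 + $1,321.39 = $11,101.42
Ending inventory (cost pool remaining) = $450.83
Check: goods available $11,552.25 = COGS $11,101.42 + ending $450.83

COGS = $11,101.42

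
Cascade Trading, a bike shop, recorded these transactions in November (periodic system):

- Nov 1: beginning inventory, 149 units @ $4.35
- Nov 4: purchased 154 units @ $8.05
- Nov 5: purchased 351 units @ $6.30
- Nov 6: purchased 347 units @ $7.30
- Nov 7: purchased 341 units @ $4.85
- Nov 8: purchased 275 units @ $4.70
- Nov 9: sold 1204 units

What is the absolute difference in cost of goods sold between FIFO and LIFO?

$619.05

FIFO COGS: 149 @ $4.35 + 154 @ $8.05 + 351 @ $6.30 + 347 @ $7.30 + 203 @ $4.85 = $7,616.80
LIFO COGS: 275 @ $4.70 + 341 @ $4.85 + 347 @ $7.30 + 241 @ $6.30 = $6,997.75
Difference = |$7,616.80 − $6,997.75| = $619.05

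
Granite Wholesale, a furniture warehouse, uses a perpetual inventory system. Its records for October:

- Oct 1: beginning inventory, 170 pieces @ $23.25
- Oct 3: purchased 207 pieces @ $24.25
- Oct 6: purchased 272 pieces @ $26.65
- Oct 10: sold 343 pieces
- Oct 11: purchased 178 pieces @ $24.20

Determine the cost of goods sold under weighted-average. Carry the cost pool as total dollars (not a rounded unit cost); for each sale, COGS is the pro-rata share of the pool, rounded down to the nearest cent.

COGS = $8,572.91

After Oct 1: 170 on hand, pool $3,952.50 (≈ $23.2500 each)
After Oct 3: 377 on hand, pool $8,972.25 (≈ $23.7991 each)
After Oct 6: 649 on hand, pool $16,221.05 (≈ $24.9939 each)
Oct 10, sell 343: 343/649 × $16,221.05 → $8,572.91
After Oct 11: 484 on hand, pool $11,955.74 (≈ $24.7019 each)
Ending inventory (cost pool remaining) = $11,955.74
Check: goods available $20,528.65 = COGS $8,572.91 + ending $11,955.74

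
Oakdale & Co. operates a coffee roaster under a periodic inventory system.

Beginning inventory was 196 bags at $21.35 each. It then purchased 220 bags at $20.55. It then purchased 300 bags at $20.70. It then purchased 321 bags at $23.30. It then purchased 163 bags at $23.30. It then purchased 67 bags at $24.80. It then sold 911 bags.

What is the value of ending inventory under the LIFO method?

Sale 1 (911) [LIFO — newest first]: 67 @ $24.80 + 163 @ $23.30 + 321 @ $23.30 + 300 @ $20.70 + 60 @ $20.55 = $20,381.80
Ending inventory: 196 @ $21.35 + 160 @ $20.55 = $7,472.60

Ending inventory = $7,472.60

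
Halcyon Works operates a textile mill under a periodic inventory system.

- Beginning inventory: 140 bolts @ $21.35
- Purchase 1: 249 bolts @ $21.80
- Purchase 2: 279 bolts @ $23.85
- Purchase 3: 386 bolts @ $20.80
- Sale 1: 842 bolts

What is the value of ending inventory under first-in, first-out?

Ending inventory = $4,409.60

Sale 1 (842) [FIFO — oldest first]: 140 @ $21.35 + 249 @ $21.80 + 279 @ $23.85 + 174 @ $20.80 = $18,690.55
Ending inventory: 212 @ $20.80 = $4,409.60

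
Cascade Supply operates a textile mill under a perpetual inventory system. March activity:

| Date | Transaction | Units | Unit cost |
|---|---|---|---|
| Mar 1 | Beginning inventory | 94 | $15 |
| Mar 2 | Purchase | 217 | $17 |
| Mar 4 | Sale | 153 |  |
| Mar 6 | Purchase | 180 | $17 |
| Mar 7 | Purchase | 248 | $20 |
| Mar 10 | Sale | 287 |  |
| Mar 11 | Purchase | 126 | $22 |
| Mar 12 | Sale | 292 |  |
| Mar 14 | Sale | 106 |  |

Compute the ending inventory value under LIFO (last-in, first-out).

Ending inventory = $405

Mar 4, 153 sold [LIFO — newest first]: 153 @ $17 = $2,601
Mar 10, 287 sold [LIFO — newest first]: 248 @ $20 + 39 @ $17 = $5,623
Mar 12, 292 sold [LIFO — newest first]: 126 @ $22 + 141 @ $17 + 25 @ $17 = $5,594
Mar 14, 106 sold [LIFO — newest first]: 39 @ $17 + 67 @ $15 = $1,668
Total COGS = $2,601 + $5,623 + $5,594 + $1,668 = $15,486
Ending inventory: 27 @ $15 = $405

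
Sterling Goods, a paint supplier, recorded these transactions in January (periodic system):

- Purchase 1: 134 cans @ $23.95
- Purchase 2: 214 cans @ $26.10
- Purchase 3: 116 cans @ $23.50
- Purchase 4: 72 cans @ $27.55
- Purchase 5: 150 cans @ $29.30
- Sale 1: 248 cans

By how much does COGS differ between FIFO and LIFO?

$804.90

FIFO COGS: 134 @ $23.95 + 114 @ $26.10 = $6,184.70
LIFO COGS: 150 @ $29.30 + 72 @ $27.55 + 26 @ $23.50 = $6,989.60
Difference = |$6,184.70 − $6,989.60| = $804.90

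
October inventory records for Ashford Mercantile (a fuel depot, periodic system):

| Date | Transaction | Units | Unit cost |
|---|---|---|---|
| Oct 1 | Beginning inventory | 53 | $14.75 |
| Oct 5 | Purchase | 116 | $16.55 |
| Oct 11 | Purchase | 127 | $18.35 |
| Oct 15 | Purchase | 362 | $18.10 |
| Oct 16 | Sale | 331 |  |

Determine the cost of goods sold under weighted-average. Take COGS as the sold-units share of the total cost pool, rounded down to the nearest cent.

COGS = $5,827.31

Oct 16, sell 331: 331/658 × $11,584.20 → $5,827.31
Ending inventory (cost pool remaining) = $5,756.89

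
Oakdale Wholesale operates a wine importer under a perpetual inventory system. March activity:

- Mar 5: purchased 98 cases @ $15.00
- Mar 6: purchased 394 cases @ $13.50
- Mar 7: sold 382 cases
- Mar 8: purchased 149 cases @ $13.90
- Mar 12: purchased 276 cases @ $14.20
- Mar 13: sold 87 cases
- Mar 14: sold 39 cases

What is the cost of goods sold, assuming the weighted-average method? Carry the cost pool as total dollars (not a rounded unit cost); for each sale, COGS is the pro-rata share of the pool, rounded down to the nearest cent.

After Mar 5: 98 on hand, pool $1,470.00 (≈ $15.0000 each)
After Mar 6: 492 on hand, pool $6,789.00 (≈ $13.7988 each)
Mar 7, sell 382: 382/492 × $6,789.00 → $5,271.13
After Mar 8: 259 on hand, pool $3,588.97 (≈ $13.8570 each)
After Mar 12: 535 on hand, pool $7,508.17 (≈ $14.0340 each)
Mar 13, sell 87: 87/535 × $7,508.17 → $1,220.95
Mar 14, sell 39: 39/448 × $6,287.22 → $547.32
Total COGS = $5,271.13 + $1,220.95 + $547.32 = $7,039.40
Ending inventory (cost pool remaining) = $5,739.90

COGS = $7,039.40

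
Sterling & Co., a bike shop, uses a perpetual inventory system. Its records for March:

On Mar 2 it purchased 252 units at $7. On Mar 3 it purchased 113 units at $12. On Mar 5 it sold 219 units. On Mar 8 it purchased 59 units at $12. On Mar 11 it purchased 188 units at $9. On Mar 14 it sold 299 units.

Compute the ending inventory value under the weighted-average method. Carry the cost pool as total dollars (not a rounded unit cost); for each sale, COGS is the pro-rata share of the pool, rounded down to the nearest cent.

After Mar 2: 252 on hand, pool $1,764.00 (≈ $7.0000 each)
After Mar 3: 365 on hand, pool $3,120.00 (≈ $8.5479 each)
Mar 5, sell 219: 219/365 × $3,120.00 → $1,872.00
After Mar 8: 205 on hand, pool $1,956.00 (≈ $9.5415 each)
After Mar 11: 393 on hand, pool $3,648.00 (≈ $9.2824 each)
Mar 14, sell 299: 299/393 × $3,648.00 → $2,775.45
Total COGS = $1,872.00 + $2,775.45 = $4,647.45
Ending inventory (cost pool remaining) = $872.55

Ending inventory = $872.55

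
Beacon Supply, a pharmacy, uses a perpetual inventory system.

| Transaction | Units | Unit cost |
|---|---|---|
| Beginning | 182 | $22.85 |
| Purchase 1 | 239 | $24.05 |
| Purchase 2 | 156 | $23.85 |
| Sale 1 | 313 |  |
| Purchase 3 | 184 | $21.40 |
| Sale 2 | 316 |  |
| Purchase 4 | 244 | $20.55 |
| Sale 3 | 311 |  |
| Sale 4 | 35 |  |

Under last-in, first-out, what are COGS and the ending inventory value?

COGS = $21,893.55; ending inventory = $685.50

Sale 1 (313) [LIFO — newest first]: 156 @ $23.85 + 157 @ $24.05 = $7,496.45
Sale 2 (316) [LIFO — newest first]: 184 @ $21.40 + 82 @ $24.05 + 50 @ $22.85 = $7,052.20
Sale 3 (311) [LIFO — newest first]: 244 @ $20.55 + 67 @ $22.85 = $6,545.15
Sale 4 (35) [LIFO — newest first]: 35 @ $22.85 = $799.75
Total COGS = $7,496.45 + $7,052.20 + $6,545.15 + $799.75 = $21,893.55
Ending inventory: 30 @ $22.85 = $685.50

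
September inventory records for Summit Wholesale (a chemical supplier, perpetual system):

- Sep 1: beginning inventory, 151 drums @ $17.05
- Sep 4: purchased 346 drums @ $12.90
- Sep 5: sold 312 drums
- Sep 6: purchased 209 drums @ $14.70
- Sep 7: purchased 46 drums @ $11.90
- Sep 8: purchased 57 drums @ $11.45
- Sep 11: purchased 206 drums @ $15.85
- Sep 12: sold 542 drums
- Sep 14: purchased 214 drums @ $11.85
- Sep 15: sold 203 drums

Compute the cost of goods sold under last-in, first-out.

COGS = $14,277.40

Sep 5, 312 sold [LIFO — newest first]: 312 @ $12.90 = $4,024.80
Sep 12, 542 sold [LIFO — newest first]: 206 @ $15.85 + 57 @ $11.45 + 46 @ $11.90 + 209 @ $14.70 + 24 @ $12.90 = $7,847.05
Sep 15, 203 sold [LIFO — newest first]: 203 @ $11.85 = $2,405.55
Total COGS = $4,024.80 + $7,847.05 + $2,405.55 = $14,277.40
Ending inventory: 151 @ $17.05 + 10 @ $12.90 + 11 @ $11.85 = $2,833.90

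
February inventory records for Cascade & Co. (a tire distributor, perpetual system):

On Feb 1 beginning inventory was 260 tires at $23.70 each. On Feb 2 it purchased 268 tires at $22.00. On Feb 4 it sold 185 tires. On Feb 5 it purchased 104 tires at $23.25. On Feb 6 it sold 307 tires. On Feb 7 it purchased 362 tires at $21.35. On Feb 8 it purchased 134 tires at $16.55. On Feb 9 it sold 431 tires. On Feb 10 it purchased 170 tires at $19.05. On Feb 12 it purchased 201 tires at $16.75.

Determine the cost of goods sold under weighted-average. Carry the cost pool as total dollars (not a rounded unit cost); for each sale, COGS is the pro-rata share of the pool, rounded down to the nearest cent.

COGS = $20,181.52

After Feb 1: 260 on hand, pool $6,162.00 (≈ $23.7000 each)
After Feb 2: 528 on hand, pool $12,058.00 (≈ $22.8371 each)
Feb 4, sell 185: 185/528 × $12,058.00 → $4,224.86
After Feb 5: 447 on hand, pool $10,251.14 (≈ $22.9332 each)
Feb 6, sell 307: 307/447 × $10,251.14 → $7,040.49
After Feb 7: 502 on hand, pool $10,939.35 (≈ $21.7915 each)
After Feb 8: 636 on hand, pool $13,157.05 (≈ $20.6872 each)
Feb 9, sell 431: 431/636 × $13,157.05 → $8,916.17
After Feb 10: 375 on hand, pool $7,479.38 (≈ $19.9450 each)
After Feb 12: 576 on hand, pool $10,846.13 (≈ $18.8301 each)
Total COGS = $4,224.86 + $7,040.49 + $8,916.17 = $20,181.52
Ending inventory (cost pool remaining) = $10,846.13
Check: goods available $31,027.65 = COGS $20,181.52 + ending $10,846.13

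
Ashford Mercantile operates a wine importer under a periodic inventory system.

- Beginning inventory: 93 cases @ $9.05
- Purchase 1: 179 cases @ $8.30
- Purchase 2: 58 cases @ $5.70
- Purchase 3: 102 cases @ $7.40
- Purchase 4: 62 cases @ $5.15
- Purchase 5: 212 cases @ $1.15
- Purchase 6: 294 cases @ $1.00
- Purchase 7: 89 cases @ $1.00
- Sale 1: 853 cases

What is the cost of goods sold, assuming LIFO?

COGS = $2,330.30

Sale 1 (853) [LIFO — newest first]: 89 @ $1.00 + 294 @ $1.00 + 212 @ $1.15 + 62 @ $5.15 + 102 @ $7.40 + 58 @ $5.70 + 36 @ $8.30 = $2,330.30
Ending inventory: 93 @ $9.05 + 143 @ $8.30 = $2,028.55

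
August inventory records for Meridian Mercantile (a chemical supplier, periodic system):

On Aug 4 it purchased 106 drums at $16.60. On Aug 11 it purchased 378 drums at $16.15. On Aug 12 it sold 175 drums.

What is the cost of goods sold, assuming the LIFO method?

Aug 12, 175 sold [LIFO — newest first]: 175 @ $16.15 = $2,826.25
Ending inventory: 106 @ $16.60 + 203 @ $16.15 = $5,038.05

COGS = $2,826.25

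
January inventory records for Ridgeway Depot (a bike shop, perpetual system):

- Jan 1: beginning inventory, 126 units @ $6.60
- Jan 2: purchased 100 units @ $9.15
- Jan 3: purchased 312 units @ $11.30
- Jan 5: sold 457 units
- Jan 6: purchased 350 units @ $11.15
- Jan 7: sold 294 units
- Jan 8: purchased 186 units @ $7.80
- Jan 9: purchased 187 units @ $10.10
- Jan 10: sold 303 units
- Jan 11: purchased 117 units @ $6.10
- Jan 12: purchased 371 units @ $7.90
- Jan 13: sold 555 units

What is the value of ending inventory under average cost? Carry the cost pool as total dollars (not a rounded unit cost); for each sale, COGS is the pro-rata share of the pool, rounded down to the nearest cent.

Ending inventory = $1,129.26

After Jan 1: 126 on hand, pool $831.60 (≈ $6.6000 each)
After Jan 2: 226 on hand, pool $1,746.60 (≈ $7.7283 each)
After Jan 3: 538 on hand, pool $5,272.20 (≈ $9.7996 each)
Jan 5, sell 457: 457/538 × $5,272.20 → $4,478.43
After Jan 6: 431 on hand, pool $4,696.27 (≈ $10.8962 each)
Jan 7, sell 294: 294/431 × $4,696.27 → $3,203.48
After Jan 8: 323 on hand, pool $2,943.59 (≈ $9.1133 each)
After Jan 9: 510 on hand, pool $4,832.29 (≈ $9.4751 each)
Jan 10, sell 303: 303/510 × $4,832.29 → $2,870.94
After Jan 11: 324 on hand, pool $2,675.05 (≈ $8.2563 each)
After Jan 12: 695 on hand, pool $5,605.95 (≈ $8.0661 each)
Jan 13, sell 555: 555/695 × $5,605.95 → $4,476.69
Total COGS = $4,478.43 + $3,203.48 + $2,870.94 + $4,476.69 = $15,029.54
Ending inventory (cost pool remaining) = $1,129.26
Check: goods available $16,158.80 = COGS $15,029.54 + ending $1,129.26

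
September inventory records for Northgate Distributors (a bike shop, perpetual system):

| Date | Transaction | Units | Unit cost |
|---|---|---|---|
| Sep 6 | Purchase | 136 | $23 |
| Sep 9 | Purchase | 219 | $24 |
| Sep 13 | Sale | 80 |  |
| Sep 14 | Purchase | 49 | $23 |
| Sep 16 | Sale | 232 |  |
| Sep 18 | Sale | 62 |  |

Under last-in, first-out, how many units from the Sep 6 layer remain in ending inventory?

Sep 13, 80 sold [LIFO — newest first]: 80 @ $24 = $1,920
Sep 16, 232 sold [LIFO — newest first]: 49 @ $23 + 139 @ $24 + 44 @ $23 = $5,475
Sep 18, 62 sold [LIFO — newest first]: 62 @ $23 = $1,426
Total COGS = $1,920 + $5,475 + $1,426 = $8,821
Ending inventory: 30 @ $23 = $690
Check: goods available $9,511 = COGS $8,821 + ending $690

30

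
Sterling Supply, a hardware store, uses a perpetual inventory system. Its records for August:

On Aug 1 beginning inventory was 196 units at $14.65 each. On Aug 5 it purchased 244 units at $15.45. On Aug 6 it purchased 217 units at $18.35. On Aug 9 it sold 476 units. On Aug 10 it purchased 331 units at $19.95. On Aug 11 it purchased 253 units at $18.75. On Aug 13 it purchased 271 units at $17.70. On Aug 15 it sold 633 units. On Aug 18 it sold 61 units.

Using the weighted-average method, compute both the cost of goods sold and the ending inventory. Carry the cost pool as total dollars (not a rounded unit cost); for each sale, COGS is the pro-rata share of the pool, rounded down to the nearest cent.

After Aug 1: 196 on hand, pool $2,871.40 (≈ $14.6500 each)
After Aug 5: 440 on hand, pool $6,641.20 (≈ $15.0936 each)
After Aug 6: 657 on hand, pool $10,623.15 (≈ $16.1692 each)
Aug 9, sell 476: 476/657 × $10,623.15 → $7,696.52
After Aug 10: 512 on hand, pool $9,530.08 (≈ $18.6134 each)
After Aug 11: 765 on hand, pool $14,273.83 (≈ $18.6586 each)
After Aug 13: 1036 on hand, pool $19,070.53 (≈ $18.4078 each)
Aug 15, sell 633: 633/1036 × $19,070.53 → $11,652.16
Aug 18, sell 61: 61/403 × $7,418.37 → $1,122.87
Total COGS = $7,696.52 + $11,652.16 + $1,122.87 = $20,471.55
Ending inventory (cost pool remaining) = $6,295.50
Check: goods available $26,767.05 = COGS $20,471.55 + ending $6,295.50

COGS = $20,471.55; ending inventory = $6,295.50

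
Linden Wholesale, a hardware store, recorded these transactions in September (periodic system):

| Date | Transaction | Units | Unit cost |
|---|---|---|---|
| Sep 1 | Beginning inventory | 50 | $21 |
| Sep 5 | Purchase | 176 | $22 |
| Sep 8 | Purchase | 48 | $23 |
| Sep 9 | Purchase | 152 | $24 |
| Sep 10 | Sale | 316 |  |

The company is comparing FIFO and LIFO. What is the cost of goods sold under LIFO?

FIFO COGS: 50 @ $21 + 176 @ $22 + 48 @ $23 + 42 @ $24 = $7,034
LIFO COGS: 152 @ $24 + 48 @ $23 + 116 @ $22 = $7,304

COGS = $7,304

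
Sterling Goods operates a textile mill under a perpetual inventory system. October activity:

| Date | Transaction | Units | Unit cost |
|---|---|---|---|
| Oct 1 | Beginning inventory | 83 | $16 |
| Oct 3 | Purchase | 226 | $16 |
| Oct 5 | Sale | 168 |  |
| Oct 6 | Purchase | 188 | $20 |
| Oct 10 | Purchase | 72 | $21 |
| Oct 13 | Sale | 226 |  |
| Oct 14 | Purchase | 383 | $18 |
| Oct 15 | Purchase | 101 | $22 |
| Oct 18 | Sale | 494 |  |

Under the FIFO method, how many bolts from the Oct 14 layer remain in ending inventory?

Oct 5, 168 sold [FIFO — oldest first]: 83 @ $16 + 85 @ $16 = $2,688
Oct 13, 226 sold [FIFO — oldest first]: 141 @ $16 + 85 @ $20 = $3,956
Oct 18, 494 sold [FIFO — oldest first]: 103 @ $20 + 72 @ $21 + 319 @ $18 = $9,314
Total COGS = $2,688 + $3,956 + $9,314 = $15,958
Ending inventory: 64 @ $18 + 101 @ $22 = $3,374

64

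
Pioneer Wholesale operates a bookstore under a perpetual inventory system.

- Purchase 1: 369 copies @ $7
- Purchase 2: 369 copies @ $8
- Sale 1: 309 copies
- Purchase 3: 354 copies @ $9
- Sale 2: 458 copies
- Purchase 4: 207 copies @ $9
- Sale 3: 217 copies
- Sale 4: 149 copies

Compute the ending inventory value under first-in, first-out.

Ending inventory = $1,494

Sale 1 (309) [FIFO — oldest first]: 309 @ $7 = $2,163
Sale 2 (458) [FIFO — oldest first]: 60 @ $7 + 369 @ $8 + 29 @ $9 = $3,633
Sale 3 (217) [FIFO — oldest first]: 217 @ $9 = $1,953
Sale 4 (149) [FIFO — oldest first]: 108 @ $9 + 41 @ $9 = $1,341
Total COGS = $2,163 + $3,633 + $1,953 + $1,341 = $9,090
Ending inventory: 166 @ $9 = $1,494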